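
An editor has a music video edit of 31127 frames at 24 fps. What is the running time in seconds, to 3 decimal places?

Running time = 31127 × 1/24 = 31127/24 s ≈ 1296.958 s.

1296.958 seconds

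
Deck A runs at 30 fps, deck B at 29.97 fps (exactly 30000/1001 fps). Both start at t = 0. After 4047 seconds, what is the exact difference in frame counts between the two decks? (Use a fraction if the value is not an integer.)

A emits 30 × 4047 = 121410 frames; B emits 30000/1001 × 4047 = 121410000/1001.
Difference = 121410/1001 frames (≈ 121.2887); B is behind A.

121410/1001 frames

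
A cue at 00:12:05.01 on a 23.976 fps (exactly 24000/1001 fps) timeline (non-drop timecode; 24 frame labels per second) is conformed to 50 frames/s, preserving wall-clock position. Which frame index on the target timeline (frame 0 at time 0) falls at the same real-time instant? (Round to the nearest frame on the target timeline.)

Source frame index: (0×3600 + 12×60 + 5) × 24 + 1 = 17401.
Real time: 17401 / (24000/1001) = 17418401/24000 s.
Target frame: (17418401/24000) × (50) = 17418401/480 ≈ 36288.335 → 36288.

frame 36288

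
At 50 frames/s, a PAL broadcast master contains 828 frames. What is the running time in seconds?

Running time = 828 / (50) = 16.56 s.

16.56 seconds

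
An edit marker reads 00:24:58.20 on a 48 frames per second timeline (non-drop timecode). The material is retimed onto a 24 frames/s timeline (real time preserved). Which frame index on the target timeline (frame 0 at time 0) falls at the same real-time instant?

frame 35962

Source frame index: (0×3600 + 24×60 + 58) × 48 + 20 = 71924.
Real time: 71924 / (48) = 17981/12 s.
Target frame: (17981/12) × (24) = 35962.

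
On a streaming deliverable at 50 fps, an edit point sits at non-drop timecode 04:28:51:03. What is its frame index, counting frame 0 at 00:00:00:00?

806553

Total seconds to the label: (4 × 3600 + 28 × 60 + 51) = 16131.
Frame index = 16131 × 50 + 3 = 806553.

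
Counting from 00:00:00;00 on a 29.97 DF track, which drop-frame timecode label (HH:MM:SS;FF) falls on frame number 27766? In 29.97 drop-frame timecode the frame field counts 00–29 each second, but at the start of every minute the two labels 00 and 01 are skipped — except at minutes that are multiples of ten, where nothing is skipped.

Ten DF minutes hold 17982 frames, so frame 27766 lies in block 1 (frames 17982–35963) with 9784 frames into that block.
The block's first minute is 1800 frames and the rest 1798 each; 9784 frames reaches minute 5, so 1 × 18 + 5 × 2 = 28 labels have been skipped so far.
Adding those back, label number 27766 + 28 = 27794 at 30 labels/s is 926 s + 14 f = 0 h 15 min 26 s frame 14, i.e. 00:15:26;14.

00:15:26;14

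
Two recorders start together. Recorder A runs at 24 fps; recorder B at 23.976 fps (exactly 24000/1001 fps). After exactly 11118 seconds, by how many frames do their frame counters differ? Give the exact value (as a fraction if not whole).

266832/1001 frames

A emits 24 × 11118 = 266832 frames; B emits 24000/1001 × 11118 = 266832000/1001.
Difference = 266832/1001 frames (≈ 266.5654); B is behind A.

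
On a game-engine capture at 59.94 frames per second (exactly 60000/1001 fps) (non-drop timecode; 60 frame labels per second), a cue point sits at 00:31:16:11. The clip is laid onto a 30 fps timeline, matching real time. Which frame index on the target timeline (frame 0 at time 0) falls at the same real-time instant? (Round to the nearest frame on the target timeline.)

frame 56342

Source frame index: (0×3600 + 31×60 + 16) × 60 + 11 = 112571.
Real time: 112571 / (60000/1001) = 112683571/60000 s.
Target frame: (112683571/60000) × (30) = 112683571/2000 ≈ 56341.785 → 56342.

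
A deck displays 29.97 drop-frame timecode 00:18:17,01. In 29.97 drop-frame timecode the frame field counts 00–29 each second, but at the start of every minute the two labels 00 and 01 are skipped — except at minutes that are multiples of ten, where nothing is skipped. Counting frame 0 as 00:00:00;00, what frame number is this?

As if non-drop at 30 labels/s: (0 × 3600 + 18 × 60 + 17) × 30 + 1 = 32911.
Minute boundaries passed: 18; those not divisible by 10: 18 − 1 = 17; dropped labels = 2 × 17 = 34.
Actual frame index = 32911 − 34 = 32877.

32877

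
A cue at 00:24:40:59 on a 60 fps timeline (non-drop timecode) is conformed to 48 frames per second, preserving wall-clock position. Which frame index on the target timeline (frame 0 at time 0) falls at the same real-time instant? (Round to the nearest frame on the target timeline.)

frame 71087

Source frame index: (0×3600 + 24×60 + 40) × 60 + 59 = 88859.
Real time: 88859 / (60) = 88859/60 s.
Target frame: (88859/60) × (48) = 355436/5 ≈ 71087.200 → 71087.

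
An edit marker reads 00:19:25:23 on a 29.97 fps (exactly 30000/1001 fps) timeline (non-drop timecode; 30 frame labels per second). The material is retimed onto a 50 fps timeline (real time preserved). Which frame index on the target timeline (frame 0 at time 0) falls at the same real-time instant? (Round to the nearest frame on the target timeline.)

frame 58347

Source frame index: (0×3600 + 19×60 + 25) × 30 + 23 = 34973.
Real time: 34973 / (30000/1001) = 35007973/30000 s.
Target frame: (35007973/30000) × (50) = 35007973/600 ≈ 58346.622 → 58347.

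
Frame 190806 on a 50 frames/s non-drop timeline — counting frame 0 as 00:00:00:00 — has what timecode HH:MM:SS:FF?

190806 ÷ 50 = 3816 full seconds, remainder 6 frames.
3816 s = 1 h 3 min 36 s.
Timecode: 01:03:36:06.

01:03:36:06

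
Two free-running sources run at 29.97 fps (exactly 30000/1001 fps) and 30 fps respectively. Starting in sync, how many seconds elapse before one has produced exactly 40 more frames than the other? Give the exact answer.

The gap grows by |30 − 30000/1001| = 30/1001 frames per second.
Time for a 40-frame gap: 40 ÷ (30/1001) = 4004/3 s.

4004/3 seconds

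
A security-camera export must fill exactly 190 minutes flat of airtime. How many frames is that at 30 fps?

342000 frames

190 min = 11400 s.
Frames = 11400 × 30 = 342000.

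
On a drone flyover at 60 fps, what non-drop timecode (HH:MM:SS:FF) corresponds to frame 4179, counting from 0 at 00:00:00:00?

00:01:09:39

4179 ÷ 60 = 69 full seconds, remainder 39 frames.
69 s = 0 h 1 min 9 s.
Timecode: 00:01:09:39.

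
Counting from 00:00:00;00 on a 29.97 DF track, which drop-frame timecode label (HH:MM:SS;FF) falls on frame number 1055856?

09:47:10;14

Each 10-minute DF block holds 10 × 60 × 30 − 9 × 2 = 17982 frames. 1055856 ÷ 17982 → 58 full blocks, remainder 12900.
Within the partial block the first minute is 1800 frames and each further minute 1798, so 7 further minute boundaries passed. Total skipped labels = 18 × 58 + 2 × 7 = 1058.
Non-drop label index = 1055856 + 1058 = 1056914; at 30 labels/s that is 09:47:10:14, i.e. DF 09:47:10;14.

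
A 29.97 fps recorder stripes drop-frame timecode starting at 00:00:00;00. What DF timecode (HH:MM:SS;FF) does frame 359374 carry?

Each 10-minute DF block holds 10 × 60 × 30 − 9 × 2 = 17982 frames. 359374 ÷ 17982 → 19 full blocks, remainder 17716.
Within the partial block the first minute is 1800 frames and each further minute 1798, so 9 further minute boundaries passed. Total skipped labels = 18 × 19 + 2 × 9 = 360.
Non-drop label index = 359374 + 360 = 359734; at 30 labels/s that is 03:19:51:04, i.e. DF 03:19:51;04.

03:19:51;04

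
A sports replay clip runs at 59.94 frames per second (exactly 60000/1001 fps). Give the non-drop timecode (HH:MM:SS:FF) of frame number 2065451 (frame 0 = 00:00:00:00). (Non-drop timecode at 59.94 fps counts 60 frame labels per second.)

09:33:44:11

2065451 ÷ 60 = 34424 full seconds, remainder 11 frames.
34424 s = 9 h 33 min 44 s.
Timecode: 09:33:44:11.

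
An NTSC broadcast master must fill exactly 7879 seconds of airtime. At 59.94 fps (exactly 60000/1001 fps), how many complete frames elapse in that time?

472267 frames

Frames = 7879 × 60000/1001 = 472740000/1001 ≈ 472267.7323.
Complete frames: 472267.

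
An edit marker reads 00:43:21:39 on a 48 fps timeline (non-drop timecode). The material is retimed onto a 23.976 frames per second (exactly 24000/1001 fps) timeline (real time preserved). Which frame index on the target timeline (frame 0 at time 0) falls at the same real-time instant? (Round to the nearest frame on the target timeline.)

Source frame index: (0×3600 + 43×60 + 21) × 48 + 39 = 124887.
Real time: 124887 / (48) = 41629/16 s.
Target frame: (41629/16) × (24000/1001) = 8920500/143 ≈ 62381.119 → 62381.

frame 62381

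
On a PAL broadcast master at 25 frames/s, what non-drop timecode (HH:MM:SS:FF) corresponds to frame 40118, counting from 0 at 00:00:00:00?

00:26:44:18

40118 ÷ 25 = 1604 full seconds, remainder 18 frames.
1604 s = 0 h 26 min 44 s.
Timecode: 00:26:44:18.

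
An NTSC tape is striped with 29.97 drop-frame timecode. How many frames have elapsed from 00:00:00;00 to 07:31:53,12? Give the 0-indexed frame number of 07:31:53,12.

812590

Complete 10-minute blocks: 45, each 17982 frames → 809190.
Remaining 1 whole minute in the current block: 1800 + 0 × 1798 = 1800 frames.
Within the current minute: 53 × 30 + 12 − 2 = 1600 (labels ;00/;01 skipped at this minute). Total = 809190 + 1800 + 1600 = 812590.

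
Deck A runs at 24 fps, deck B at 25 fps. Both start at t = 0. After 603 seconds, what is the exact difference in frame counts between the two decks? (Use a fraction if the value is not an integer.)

A emits 24 × 603 = 14472 frames; B emits 25 × 603 = 15075.
Difference = 603 frames; B is ahead of A.

603 frames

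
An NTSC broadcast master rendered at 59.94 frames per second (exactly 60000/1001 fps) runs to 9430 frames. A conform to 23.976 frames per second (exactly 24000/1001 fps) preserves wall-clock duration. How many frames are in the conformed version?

Target frames = source frames × (target rate / source rate) = 9430 × (24000/1001)/(60000/1001) = 9430 × 2/5 = 3772.

3772 frames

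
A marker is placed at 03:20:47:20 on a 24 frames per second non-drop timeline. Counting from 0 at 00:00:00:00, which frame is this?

289148

Total seconds to the label: (3 × 3600 + 20 × 60 + 47) = 12047.
Frame index = 12047 × 24 + 20 = 289148.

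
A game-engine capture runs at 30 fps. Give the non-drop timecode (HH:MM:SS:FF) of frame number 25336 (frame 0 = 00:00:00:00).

00:14:04:16

25336 ÷ 30 = 844 full seconds, remainder 16 frames.
844 s = 0 h 14 min 4 s.
Timecode: 00:14:04:16.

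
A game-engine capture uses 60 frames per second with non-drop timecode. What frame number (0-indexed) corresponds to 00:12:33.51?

45231

Total seconds to the label: (0 × 3600 + 12 × 60 + 33) = 753.
Frame index = 753 × 60 + 51 = 45231.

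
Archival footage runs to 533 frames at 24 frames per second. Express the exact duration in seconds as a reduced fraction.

Running time = 533 ÷ (24) = 533 × 1/24 = 533/24 s.

533/24 seconds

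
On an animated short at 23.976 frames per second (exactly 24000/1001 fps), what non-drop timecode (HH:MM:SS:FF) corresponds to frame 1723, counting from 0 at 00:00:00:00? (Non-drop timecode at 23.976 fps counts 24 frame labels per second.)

1723 ÷ 24 = 71 full seconds, remainder 19 frames.
71 s = 0 h 1 min 11 s.
Timecode: 00:01:11:19.

00:01:11:19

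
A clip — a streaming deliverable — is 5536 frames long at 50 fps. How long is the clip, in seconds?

110.72 seconds

Running time = 5536 / (50) = 110.72 s.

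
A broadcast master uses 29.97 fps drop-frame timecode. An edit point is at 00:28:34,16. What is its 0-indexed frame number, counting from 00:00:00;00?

As if non-drop at 30 labels/s: (0 × 3600 + 28 × 60 + 34) × 30 + 16 = 51436.
Minute boundaries passed: 28; those not divisible by 10: 28 − 2 = 26; dropped labels = 2 × 26 = 52.
Actual frame index = 51436 − 52 = 51384.

51384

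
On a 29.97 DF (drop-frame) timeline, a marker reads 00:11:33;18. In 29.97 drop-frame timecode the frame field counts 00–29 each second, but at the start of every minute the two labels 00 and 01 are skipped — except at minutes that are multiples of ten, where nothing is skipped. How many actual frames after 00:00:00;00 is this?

20788

As if non-drop at 30 labels/s: (0 × 3600 + 11 × 60 + 33) × 30 + 18 = 20808.
Minute boundaries passed: 11; those not divisible by 10: 11 − 1 = 10; dropped labels = 2 × 10 = 20.
Actual frame index = 20808 − 20 = 20788.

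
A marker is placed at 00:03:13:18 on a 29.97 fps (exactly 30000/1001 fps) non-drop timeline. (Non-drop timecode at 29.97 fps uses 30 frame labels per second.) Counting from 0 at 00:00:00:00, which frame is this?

5808

Total seconds to the label: (0 × 3600 + 3 × 60 + 13) = 193.
Frame index = 193 × 30 + 18 = 5808.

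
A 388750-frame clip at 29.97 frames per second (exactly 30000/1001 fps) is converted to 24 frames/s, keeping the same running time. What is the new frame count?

311311 frames

Target frames = source frames × (target rate / source rate) = 388750 × (24)/(30000/1001) = 388750 × 1001/1250 = 311311.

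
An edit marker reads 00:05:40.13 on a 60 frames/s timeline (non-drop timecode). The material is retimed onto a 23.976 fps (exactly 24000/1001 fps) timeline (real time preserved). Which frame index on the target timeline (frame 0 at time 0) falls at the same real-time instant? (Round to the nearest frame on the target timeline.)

frame 8157

Source frame index: (0×3600 + 5×60 + 40) × 60 + 13 = 20413.
Real time: 20413 / (60) = 20413/60 s.
Target frame: (20413/60) × (24000/1001) = 8165200/1001 ≈ 8157.043 → 8157.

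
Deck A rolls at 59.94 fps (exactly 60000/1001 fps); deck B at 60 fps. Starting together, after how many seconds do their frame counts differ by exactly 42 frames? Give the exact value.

700.7 seconds

The gap grows by |60 − 60000/1001| = 60/1001 frames per second.
Time for a 42-frame gap: 42 ÷ (60/1001) = 700.7 s.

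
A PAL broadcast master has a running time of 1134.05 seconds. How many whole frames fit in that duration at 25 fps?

Frames = 1134.05 × 25 = 113405/4 ≈ 28351.2500.
Complete frames: 28351.

28351 frames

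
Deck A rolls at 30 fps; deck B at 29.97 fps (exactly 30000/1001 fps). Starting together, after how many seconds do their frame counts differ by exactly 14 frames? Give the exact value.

7007/15 seconds

The gap grows by |30000/1001 − 30| = 30/1001 frames per second.
Time for a 14-frame gap: 14 ÷ (30/1001) = 7007/15 s.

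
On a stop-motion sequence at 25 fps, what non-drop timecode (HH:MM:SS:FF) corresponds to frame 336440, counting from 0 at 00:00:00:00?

336440 ÷ 25 = 13457 full seconds, remainder 15 frames.
13457 s = 3 h 44 min 17 s.
Timecode: 03:44:17:15.

03:44:17:15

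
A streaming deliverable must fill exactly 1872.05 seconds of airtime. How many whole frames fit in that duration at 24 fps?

Frames = 1872.05 × 24 = 224646/5 ≈ 44929.2000.
Complete frames: 44929.

44929 frames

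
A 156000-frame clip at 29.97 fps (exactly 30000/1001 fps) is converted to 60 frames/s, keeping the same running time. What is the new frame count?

Target frames = source frames × (target rate / source rate) = 156000 × (60)/(30000/1001) = 156000 × 1001/500 = 312312.

312312 frames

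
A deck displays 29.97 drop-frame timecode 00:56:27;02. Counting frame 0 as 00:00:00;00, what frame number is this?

As if non-drop at 30 labels/s: (0 × 3600 + 56 × 60 + 27) × 30 + 2 = 101612.
Minute boundaries passed: 56; those not divisible by 10: 56 − 5 = 51; dropped labels = 2 × 51 = 102.
Actual frame index = 101612 − 102 = 101510.

101510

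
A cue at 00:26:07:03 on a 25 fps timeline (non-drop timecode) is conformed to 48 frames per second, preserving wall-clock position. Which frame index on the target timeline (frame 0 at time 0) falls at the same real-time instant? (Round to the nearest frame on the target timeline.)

Source frame index: (0×3600 + 26×60 + 7) × 25 + 3 = 39178.
Real time: 39178 / (25) = 39178/25 s.
Target frame: (39178/25) × (48) = 1880544/25 ≈ 75221.760 → 75222.

frame 75222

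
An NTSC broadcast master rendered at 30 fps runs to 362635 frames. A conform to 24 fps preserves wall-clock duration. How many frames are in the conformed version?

290108 frames

Target frames = source frames × (target rate / source rate) = 362635 × (24)/(30) = 362635 × 4/5 = 290108.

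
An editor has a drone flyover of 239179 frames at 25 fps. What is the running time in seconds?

9567.16 seconds

Running time = 239179 / (25) = 9567.16 s.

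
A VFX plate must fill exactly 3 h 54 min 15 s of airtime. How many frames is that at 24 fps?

3 h 54 min 15 s = 14055 s.
Frames = 14055 × 24 = 337320.

337320 frames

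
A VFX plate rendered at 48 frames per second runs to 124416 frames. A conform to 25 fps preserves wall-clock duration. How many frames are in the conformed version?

64800 frames

Target frames = source frames × (target rate / source rate) = 124416 × (25)/(48) = 124416 × 25/48 = 64800.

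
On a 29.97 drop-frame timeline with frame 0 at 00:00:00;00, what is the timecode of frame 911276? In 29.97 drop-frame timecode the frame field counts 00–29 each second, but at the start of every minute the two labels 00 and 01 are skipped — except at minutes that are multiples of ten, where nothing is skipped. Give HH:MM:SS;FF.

Each 10-minute DF block holds 10 × 60 × 30 − 9 × 2 = 17982 frames. 911276 ÷ 17982 → 50 full blocks, remainder 12176.
Within the partial block the first minute is 1800 frames and each further minute 1798, so 6 further minute boundaries passed. Total skipped labels = 18 × 50 + 2 × 6 = 912.
Non-drop label index = 911276 + 912 = 912188; at 30 labels/s that is 08:26:46:08, i.e. DF 08:26:46;08.

08:26:46;08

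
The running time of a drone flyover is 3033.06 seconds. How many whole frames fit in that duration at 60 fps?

181983 frames

Frames = 3033.06 × 60 = 909918/5 ≈ 181983.6000.
Complete frames: 181983.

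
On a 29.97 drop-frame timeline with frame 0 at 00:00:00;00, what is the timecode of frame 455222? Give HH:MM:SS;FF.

04:13:09;08

Each 10-minute DF block holds 10 × 60 × 30 − 9 × 2 = 17982 frames. 455222 ÷ 17982 → 25 full blocks, remainder 5672.
Within the partial block the first minute is 1800 frames and each further minute 1798, so 3 further minute boundaries passed. Total skipped labels = 18 × 25 + 2 × 3 = 456.
Non-drop label index = 455222 + 456 = 455678; at 30 labels/s that is 04:13:09:08, i.e. DF 04:13:09;08.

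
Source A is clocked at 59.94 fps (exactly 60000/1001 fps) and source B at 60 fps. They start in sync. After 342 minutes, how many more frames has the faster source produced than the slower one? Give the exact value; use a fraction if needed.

1231200/1001 frames

342 min = 20520 s.
A emits 60000/1001 × 20520 = 1231200000/1001 frames; B emits 60 × 20520 = 1231200.
Difference = 1231200/1001 frames (≈ 1229.9700); B is ahead of A.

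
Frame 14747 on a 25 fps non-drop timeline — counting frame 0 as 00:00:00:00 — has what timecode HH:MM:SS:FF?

14747 ÷ 25 = 589 full seconds, remainder 22 frames.
589 s = 0 h 9 min 49 s.
Timecode: 00:09:49:22.

00:09:49:22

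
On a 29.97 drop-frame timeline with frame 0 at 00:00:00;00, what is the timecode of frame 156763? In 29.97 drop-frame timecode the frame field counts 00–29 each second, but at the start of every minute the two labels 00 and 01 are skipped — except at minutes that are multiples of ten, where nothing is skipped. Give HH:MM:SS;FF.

01:27:10;21

Each 10-minute DF block holds 10 × 60 × 30 − 9 × 2 = 17982 frames. 156763 ÷ 17982 → 8 full blocks, remainder 12907.
Within the partial block the first minute is 1800 frames and each further minute 1798, so 7 further minute boundaries passed. Total skipped labels = 18 × 8 + 2 × 7 = 158.
Non-drop label index = 156763 + 158 = 156921; at 30 labels/s that is 01:27:10:21, i.e. DF 01:27:10;21.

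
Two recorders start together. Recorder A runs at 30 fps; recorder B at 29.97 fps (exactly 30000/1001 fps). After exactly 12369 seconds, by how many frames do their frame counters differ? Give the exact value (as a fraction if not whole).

53010/143 frames

A emits 30 × 12369 = 371070 frames; B emits 30000/1001 × 12369 = 53010000/143.
Difference = 53010/143 frames (≈ 370.6993); B is behind A.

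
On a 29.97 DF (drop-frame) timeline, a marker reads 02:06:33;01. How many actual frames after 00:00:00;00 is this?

227563

Complete 10-minute blocks: 12, each 17982 frames → 215784.
Remaining 6 whole minutes in the current block: 1800 + 5 × 1798 = 10790 frames.
Within the current minute: 33 × 30 + 1 − 2 = 989 (labels ;00/;01 skipped at this minute). Total = 215784 + 10790 + 989 = 227563.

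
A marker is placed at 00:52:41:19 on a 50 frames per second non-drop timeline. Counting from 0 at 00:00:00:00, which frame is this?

158069

Total seconds to the label: (0 × 3600 + 52 × 60 + 41) = 3161.
Frame index = 3161 × 50 + 19 = 158069.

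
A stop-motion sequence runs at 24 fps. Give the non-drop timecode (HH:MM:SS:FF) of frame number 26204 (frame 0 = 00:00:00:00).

26204 ÷ 24 = 1091 full seconds, remainder 20 frames.
1091 s = 0 h 18 min 11 s.
Timecode: 00:18:11:20.

00:18:11:20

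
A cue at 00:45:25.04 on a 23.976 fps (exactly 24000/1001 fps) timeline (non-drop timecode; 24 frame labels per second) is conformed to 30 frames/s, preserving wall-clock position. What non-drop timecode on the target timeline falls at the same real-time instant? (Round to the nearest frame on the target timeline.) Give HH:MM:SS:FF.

Source frame index: (0×3600 + 45×60 + 25) × 24 + 4 = 65404.
Real time: 65404 / (24000/1001) = 16367351/6000 s.
Target frame: (16367351/6000) × (30) = 16367351/200 ≈ 81836.755 → 81837.
At 30 labels/s: frame 81837 → 00:45:27:27.

00:45:27:27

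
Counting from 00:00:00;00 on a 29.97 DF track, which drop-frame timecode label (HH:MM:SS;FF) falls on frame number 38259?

00:21:16;17

Ten DF minutes hold 17982 frames, so frame 38259 lies in block 2 (frames 35964–53945) with 2295 frames into that block.
The block's first minute is 1800 frames and the rest 1798 each; 2295 frames reaches minute 1, so 2 × 18 + 1 × 2 = 38 labels have been skipped so far.
Adding those back, label number 38259 + 38 = 38297 at 30 labels/s is 1276 s + 17 f = 0 h 21 min 16 s frame 17, i.e. 00:21:16;17.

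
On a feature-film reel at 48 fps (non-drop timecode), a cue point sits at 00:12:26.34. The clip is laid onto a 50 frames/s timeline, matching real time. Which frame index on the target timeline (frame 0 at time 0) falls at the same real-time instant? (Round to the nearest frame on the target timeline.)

frame 37335

Source frame index: (0×3600 + 12×60 + 26) × 48 + 34 = 35842.
Real time: 35842 / (48) = 17921/24 s.
Target frame: (17921/24) × (50) = 448025/12 ≈ 37335.417 → 37335.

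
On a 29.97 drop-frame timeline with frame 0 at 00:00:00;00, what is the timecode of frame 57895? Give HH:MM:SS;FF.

00:32:11;23

Ten DF minutes hold 17982 frames, so frame 57895 lies in block 3 (frames 53946–71927) with 3949 frames into that block.
The block's first minute is 1800 frames and the rest 1798 each; 3949 frames reaches minute 2, so 3 × 18 + 2 × 2 = 58 labels have been skipped so far.
Adding those back, label number 57895 + 58 = 57953 at 30 labels/s is 1931 s + 23 f = 0 h 32 min 11 s frame 23, i.e. 00:32:11;23.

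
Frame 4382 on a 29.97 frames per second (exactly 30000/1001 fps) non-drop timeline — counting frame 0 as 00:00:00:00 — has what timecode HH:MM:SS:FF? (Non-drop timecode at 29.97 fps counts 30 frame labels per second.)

00:02:26:02

4382 ÷ 30 = 146 full seconds, remainder 2 frames.
146 s = 0 h 2 min 26 s.
Timecode: 00:02:26:02.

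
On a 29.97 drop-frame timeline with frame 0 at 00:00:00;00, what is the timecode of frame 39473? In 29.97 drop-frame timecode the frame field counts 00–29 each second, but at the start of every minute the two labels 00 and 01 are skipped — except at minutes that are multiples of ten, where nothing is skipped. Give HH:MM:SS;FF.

00:21:57;01

Ten DF minutes hold 17982 frames, so frame 39473 lies in block 2 (frames 35964–53945) with 3509 frames into that block.
The block's first minute is 1800 frames and the rest 1798 each; 3509 frames reaches minute 1, so 2 × 18 + 1 × 2 = 38 labels have been skipped so far.
Adding those back, label number 39473 + 38 = 39511 at 30 labels/s is 1317 s + 1 f = 0 h 21 min 57 s frame 1, i.e. 00:21:57;01.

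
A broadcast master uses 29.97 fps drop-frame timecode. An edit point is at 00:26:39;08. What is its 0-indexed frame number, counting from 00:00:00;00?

Complete 10-minute blocks: 2, each 17982 frames → 35964.
Remaining 6 whole minutes in the current block: 1800 + 5 × 1798 = 10790 frames.
Within the current minute: 39 × 30 + 8 − 2 = 1176 (labels ;00/;01 skipped at this minute). Total = 35964 + 10790 + 1176 = 47930.

47930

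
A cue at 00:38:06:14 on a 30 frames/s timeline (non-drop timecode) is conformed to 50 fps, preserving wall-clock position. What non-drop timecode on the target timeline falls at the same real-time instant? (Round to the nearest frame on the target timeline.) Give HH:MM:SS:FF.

00:38:06:23

Source frame index: (0×3600 + 38×60 + 6) × 30 + 14 = 68594.
Real time: 68594 / (30) = 34297/15 s.
Target frame: (34297/15) × (50) = 342970/3 ≈ 114323.333 → 114323.
At 50 labels/s: frame 114323 → 00:38:06:23.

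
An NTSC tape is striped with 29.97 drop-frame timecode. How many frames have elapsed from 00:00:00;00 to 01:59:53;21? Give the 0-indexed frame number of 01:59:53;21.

215595

Complete 10-minute blocks: 11, each 17982 frames → 197802.
Remaining 9 whole minutes in the current block: 1800 + 8 × 1798 = 16184 frames.
Within the current minute: 53 × 30 + 21 − 2 = 1609 (labels ;00/;01 skipped at this minute). Total = 197802 + 16184 + 1609 = 215595.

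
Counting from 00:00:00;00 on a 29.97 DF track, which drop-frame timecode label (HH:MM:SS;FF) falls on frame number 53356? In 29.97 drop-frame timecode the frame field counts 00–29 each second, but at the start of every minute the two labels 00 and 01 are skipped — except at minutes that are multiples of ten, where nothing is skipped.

00:29:40;10

Ten DF minutes hold 17982 frames, so frame 53356 lies in block 2 (frames 35964–53945) with 17392 frames into that block.
The block's first minute is 1800 frames and the rest 1798 each; 17392 frames reaches minute 9, so 2 × 18 + 9 × 2 = 54 labels have been skipped so far.
Adding those back, label number 53356 + 54 = 53410 at 30 labels/s is 1780 s + 10 f = 0 h 29 min 40 s frame 10, i.e. 00:29:40;10.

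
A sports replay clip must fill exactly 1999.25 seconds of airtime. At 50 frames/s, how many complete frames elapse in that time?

99962 frames

Frames = 1999.25 × 50 = 199925/2 ≈ 99962.5000.
Complete frames: 99962.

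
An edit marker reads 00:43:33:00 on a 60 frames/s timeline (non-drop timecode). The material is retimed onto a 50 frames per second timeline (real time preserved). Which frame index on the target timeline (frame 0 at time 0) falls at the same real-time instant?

frame 130650

Source frame index: (0×3600 + 43×60 + 33) × 60 + 0 = 156780.
Real time: 156780 / (60) = 2613 s.
Target frame: (2613) × (50) = 130650.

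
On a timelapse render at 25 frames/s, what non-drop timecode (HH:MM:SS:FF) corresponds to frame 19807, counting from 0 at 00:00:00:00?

19807 ÷ 25 = 792 full seconds, remainder 7 frames.
792 s = 0 h 13 min 12 s.
Timecode: 00:13:12:07.

00:13:12:07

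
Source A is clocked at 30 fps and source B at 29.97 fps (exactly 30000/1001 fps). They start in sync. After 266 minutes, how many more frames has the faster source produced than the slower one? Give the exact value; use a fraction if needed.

68400/143 frames

266 min = 15960 s.
A emits 30 × 15960 = 478800 frames; B emits 30000/1001 × 15960 = 68400000/143.
Difference = 68400/143 frames (≈ 478.3217); B is behind A.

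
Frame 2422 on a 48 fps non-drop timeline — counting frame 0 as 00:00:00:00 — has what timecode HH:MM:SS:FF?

2422 ÷ 48 = 50 full seconds, remainder 22 frames.
50 s = 0 h 0 min 50 s.
Timecode: 00:00:50:22.

00:00:50:22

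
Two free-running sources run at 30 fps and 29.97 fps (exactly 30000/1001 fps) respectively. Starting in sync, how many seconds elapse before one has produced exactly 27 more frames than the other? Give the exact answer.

900.9 seconds

The gap grows by |30000/1001 − 30| = 30/1001 frames per second.
Time for a 27-frame gap: 27 ÷ (30/1001) = 900.9 s.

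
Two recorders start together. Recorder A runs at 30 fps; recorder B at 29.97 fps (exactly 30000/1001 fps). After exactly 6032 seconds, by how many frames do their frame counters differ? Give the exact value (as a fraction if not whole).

13920/77 frames

A emits 30 × 6032 = 180960 frames; B emits 30000/1001 × 6032 = 13920000/77.
Difference = 13920/77 frames (≈ 180.7792); B is behind A.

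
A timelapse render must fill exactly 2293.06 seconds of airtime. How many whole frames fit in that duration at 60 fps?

Frames = 2293.06 × 60 = 687918/5 ≈ 137583.6000.
Complete frames: 137583.

137583 frames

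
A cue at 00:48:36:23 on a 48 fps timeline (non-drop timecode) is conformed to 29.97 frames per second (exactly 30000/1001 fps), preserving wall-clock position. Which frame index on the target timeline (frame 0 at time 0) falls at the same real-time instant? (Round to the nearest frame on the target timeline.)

Source frame index: (0×3600 + 48×60 + 36) × 48 + 23 = 139991.
Real time: 139991 / (48) = 139991/48 s.
Target frame: (139991/48) × (30000/1001) = 87494375/1001 ≈ 87406.968 → 87407.

frame 87407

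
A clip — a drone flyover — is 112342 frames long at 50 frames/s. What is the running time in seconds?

2246.84 seconds

Running time = 112342 / (50) = 2246.84 s.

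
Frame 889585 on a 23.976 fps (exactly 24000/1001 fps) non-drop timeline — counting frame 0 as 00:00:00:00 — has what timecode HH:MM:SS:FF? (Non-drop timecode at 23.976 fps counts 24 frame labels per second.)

889585 ÷ 24 = 37066 full seconds, remainder 1 frame.
37066 s = 10 h 17 min 46 s.
Timecode: 10:17:46:01.

10:17:46:01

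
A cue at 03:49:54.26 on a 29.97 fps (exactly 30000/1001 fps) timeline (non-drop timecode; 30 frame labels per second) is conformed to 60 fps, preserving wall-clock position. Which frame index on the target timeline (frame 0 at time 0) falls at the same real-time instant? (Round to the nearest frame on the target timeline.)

frame 828520

Source frame index: (3×3600 + 49×60 + 54) × 30 + 26 = 413846.
Real time: 413846 / (30000/1001) = 207129923/15000 s.
Target frame: (207129923/15000) × (60) = 207129923/250 ≈ 828519.692 → 828520.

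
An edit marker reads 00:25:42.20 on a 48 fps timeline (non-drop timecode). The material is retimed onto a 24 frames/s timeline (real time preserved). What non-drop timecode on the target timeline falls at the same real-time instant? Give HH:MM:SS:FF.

00:25:42:10

Source frame index: (0×3600 + 25×60 + 42) × 48 + 20 = 74036.
Real time: 74036 / (48) = 18509/12 s.
Target frame: (18509/12) × (24) = 37018.
At 24 labels/s: frame 37018 → 00:25:42:10.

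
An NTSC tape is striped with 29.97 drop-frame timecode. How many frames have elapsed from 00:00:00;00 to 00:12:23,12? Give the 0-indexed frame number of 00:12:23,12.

22280

As if non-drop at 30 labels/s: (0 × 3600 + 12 × 60 + 23) × 30 + 12 = 22302.
Minute boundaries passed: 12; those not divisible by 10: 12 − 1 = 11; dropped labels = 2 × 11 = 22.
Actual frame index = 22302 − 22 = 22280.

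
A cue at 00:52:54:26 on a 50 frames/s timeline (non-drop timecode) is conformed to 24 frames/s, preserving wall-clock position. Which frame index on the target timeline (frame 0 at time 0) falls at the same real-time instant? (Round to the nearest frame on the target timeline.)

frame 76188

Source frame index: (0×3600 + 52×60 + 54) × 50 + 26 = 158726.
Real time: 158726 / (50) = 79363/25 s.
Target frame: (79363/25) × (24) = 1904712/25 ≈ 76188.480 → 76188.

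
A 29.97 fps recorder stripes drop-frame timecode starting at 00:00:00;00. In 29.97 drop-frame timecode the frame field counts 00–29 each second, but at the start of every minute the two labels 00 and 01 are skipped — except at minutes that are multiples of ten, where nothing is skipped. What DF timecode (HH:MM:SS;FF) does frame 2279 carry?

00:01:16;01

Ten DF minutes hold 17982 frames, so frame 2279 lies in block 0 (frames 0–17981) with 2279 frames into that block.
The block's first minute is 1800 frames and the rest 1798 each; 2279 frames reaches minute 1, so 0 × 18 + 1 × 2 = 2 labels have been skipped so far.
Adding those back, label number 2279 + 2 = 2281 at 30 labels/s is 76 s + 1 f = 0 h 1 min 16 s frame 1, i.e. 00:01:16;01.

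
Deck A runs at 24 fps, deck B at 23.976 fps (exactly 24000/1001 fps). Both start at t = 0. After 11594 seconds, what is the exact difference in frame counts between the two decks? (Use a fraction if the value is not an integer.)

25296/91 frames

A emits 24 × 11594 = 278256 frames; B emits 24000/1001 × 11594 = 25296000/91.
Difference = 25296/91 frames (≈ 277.9780); B is behind A.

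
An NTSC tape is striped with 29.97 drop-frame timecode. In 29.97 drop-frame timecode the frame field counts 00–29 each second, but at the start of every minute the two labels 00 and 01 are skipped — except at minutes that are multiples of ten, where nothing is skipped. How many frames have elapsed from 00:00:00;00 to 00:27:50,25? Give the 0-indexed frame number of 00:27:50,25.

50075

Complete 10-minute blocks: 2, each 17982 frames → 35964.
Remaining 7 whole minutes in the current block: 1800 + 6 × 1798 = 12588 frames.
Within the current minute: 50 × 30 + 25 − 2 = 1523 (labels ;00/;01 skipped at this minute). Total = 35964 + 12588 + 1523 = 50075.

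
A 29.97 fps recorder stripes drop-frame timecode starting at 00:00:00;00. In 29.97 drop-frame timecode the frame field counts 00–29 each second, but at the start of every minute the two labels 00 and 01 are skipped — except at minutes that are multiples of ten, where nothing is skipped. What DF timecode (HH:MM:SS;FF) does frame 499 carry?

Each 10-minute DF block holds 10 × 60 × 30 − 9 × 2 = 17982 frames. 499 ÷ 17982 → 0 full blocks, remainder 499.
Within the partial block the first minute is 1800 frames and each further minute 1798, so 0 further minute boundaries passed. Total skipped labels = 18 × 0 + 2 × 0 = 0.
Non-drop label index = 499 + 0 = 499; at 30 labels/s that is 00:00:16:19, i.e. DF 00:00:16;19.

00:00:16;19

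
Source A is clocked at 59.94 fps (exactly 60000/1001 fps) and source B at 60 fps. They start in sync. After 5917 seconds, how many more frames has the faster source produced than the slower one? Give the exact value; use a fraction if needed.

A emits 60000/1001 × 5917 = 355020000/1001 frames; B emits 60 × 5917 = 355020.
Difference = 355020/1001 frames (≈ 354.6653); B is ahead of A.

355020/1001 frames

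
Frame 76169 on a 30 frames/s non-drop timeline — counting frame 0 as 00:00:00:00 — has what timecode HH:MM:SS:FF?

76169 ÷ 30 = 2538 full seconds, remainder 29 frames.
2538 s = 0 h 42 min 18 s.
Timecode: 00:42:18:29.

00:42:18:29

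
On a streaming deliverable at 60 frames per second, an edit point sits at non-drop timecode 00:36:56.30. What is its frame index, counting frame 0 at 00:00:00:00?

Total seconds to the label: (0 × 3600 + 36 × 60 + 56) = 2216.
Frame index = 2216 × 60 + 30 = 132990.

132990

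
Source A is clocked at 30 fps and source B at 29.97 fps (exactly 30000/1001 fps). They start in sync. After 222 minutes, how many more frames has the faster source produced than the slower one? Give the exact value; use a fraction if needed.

222 min = 13320 s.
A emits 30 × 13320 = 399600 frames; B emits 30000/1001 × 13320 = 399600000/1001.
Difference = 399600/1001 frames (≈ 399.2008); B is behind A.

399600/1001 frames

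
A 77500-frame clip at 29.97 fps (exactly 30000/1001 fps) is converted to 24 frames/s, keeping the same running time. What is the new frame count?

62062 frames

Target frames = source frames × (target rate / source rate) = 77500 × (24)/(30000/1001) = 77500 × 1001/1250 = 62062.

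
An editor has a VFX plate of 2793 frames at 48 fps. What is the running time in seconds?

Running time = 2793 / (48) = 58.1875 s.

58.1875 seconds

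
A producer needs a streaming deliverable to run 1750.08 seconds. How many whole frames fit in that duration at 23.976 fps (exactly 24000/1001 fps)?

41959 frames

Frames = 1750.08 × 24000/1001 = 42001920/1001 ≈ 41959.9600.
Complete frames: 41959.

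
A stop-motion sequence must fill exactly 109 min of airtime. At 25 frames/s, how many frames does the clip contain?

109 min = 6540 s.
Frames = 6540 × 25 = 163500.

163500 frames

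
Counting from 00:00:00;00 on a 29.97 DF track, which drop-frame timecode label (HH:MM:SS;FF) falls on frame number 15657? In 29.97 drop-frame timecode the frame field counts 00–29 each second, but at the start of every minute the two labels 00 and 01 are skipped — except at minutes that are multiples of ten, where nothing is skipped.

00:08:42;13

Ten DF minutes hold 17982 frames, so frame 15657 lies in block 0 (frames 0–17981) with 15657 frames into that block.
The block's first minute is 1800 frames and the rest 1798 each; 15657 frames reaches minute 8, so 0 × 18 + 8 × 2 = 16 labels have been skipped so far.
Adding those back, label number 15657 + 16 = 15673 at 30 labels/s is 522 s + 13 f = 0 h 8 min 42 s frame 13, i.e. 00:08:42;13.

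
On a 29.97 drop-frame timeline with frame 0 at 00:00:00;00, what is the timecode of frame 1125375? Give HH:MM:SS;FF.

Ten DF minutes hold 17982 frames, so frame 1125375 lies in block 62 (frames 1114884–1132865) with 10491 frames into that block.
The block's first minute is 1800 frames and the rest 1798 each; 10491 frames reaches minute 5, so 62 × 18 + 5 × 2 = 1126 labels have been skipped so far.
Adding those back, label number 1125375 + 1126 = 1126501 at 30 labels/s is 37550 s + 1 f = 10 h 25 min 50 s frame 1, i.e. 10:25:50;01.

10:25:50;01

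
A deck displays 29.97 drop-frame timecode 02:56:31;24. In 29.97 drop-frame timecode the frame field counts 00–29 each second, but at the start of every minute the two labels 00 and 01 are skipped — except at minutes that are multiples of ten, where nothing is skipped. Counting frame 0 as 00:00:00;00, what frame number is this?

As if non-drop at 30 labels/s: (2 × 3600 + 56 × 60 + 31) × 30 + 24 = 317754.
Minute boundaries passed: 176; those not divisible by 10: 176 − 17 = 159; dropped labels = 2 × 159 = 318.
Actual frame index = 317754 − 318 = 317436.

317436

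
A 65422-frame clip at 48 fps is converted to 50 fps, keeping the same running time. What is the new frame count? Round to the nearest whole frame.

Frames at target rate = 65422 × (50) / (48) = 817775/12 ≈ 68147.917.
Nearest whole frame: 68148.

68148 frames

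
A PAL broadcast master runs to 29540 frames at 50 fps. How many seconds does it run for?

590.8 seconds

Running time = 29540 / (50) = 590.8 s.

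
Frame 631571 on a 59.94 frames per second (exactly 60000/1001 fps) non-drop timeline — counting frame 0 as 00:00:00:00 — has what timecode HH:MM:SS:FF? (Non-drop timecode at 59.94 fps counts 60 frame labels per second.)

631571 ÷ 60 = 10526 full seconds, remainder 11 frames.
10526 s = 2 h 55 min 26 s.
Timecode: 02:55:26:11.

02:55:26:11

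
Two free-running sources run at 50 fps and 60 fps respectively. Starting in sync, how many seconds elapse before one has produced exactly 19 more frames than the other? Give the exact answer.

1.9 seconds

The gap grows by |60 − 50| = 10 frames per second.
Time for a 19-frame gap: 19 ÷ (10) = 1.9 s.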